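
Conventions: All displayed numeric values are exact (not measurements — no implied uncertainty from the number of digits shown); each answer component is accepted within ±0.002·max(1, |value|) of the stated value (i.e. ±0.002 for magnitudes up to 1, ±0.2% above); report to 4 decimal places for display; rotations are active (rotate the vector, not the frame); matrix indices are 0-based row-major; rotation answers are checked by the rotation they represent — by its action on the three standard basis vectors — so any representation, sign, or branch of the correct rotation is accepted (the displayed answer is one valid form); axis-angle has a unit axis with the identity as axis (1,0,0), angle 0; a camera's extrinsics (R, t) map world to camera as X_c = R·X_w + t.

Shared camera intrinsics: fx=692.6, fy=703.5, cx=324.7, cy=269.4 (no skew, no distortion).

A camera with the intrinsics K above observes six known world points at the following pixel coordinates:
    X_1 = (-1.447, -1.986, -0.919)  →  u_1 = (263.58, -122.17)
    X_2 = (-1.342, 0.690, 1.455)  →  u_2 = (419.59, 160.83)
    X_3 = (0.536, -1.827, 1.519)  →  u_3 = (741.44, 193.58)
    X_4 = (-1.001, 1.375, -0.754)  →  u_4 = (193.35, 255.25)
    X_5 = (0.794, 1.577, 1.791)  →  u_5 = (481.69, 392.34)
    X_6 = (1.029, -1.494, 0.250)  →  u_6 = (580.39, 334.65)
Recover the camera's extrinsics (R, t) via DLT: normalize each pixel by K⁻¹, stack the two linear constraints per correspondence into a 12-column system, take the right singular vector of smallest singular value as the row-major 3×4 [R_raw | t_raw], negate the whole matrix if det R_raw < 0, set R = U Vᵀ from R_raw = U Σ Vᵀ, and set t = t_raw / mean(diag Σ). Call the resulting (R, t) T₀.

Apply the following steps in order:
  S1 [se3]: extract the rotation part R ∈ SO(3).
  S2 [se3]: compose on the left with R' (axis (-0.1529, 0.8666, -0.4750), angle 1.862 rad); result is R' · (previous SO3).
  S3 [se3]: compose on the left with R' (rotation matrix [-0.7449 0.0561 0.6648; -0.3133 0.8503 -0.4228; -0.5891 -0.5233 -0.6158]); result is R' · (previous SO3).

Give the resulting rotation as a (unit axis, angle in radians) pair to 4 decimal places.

source (pnp_recover): camera pose = R=[0.3041 -0.3431 0.8887; 0.8943 0.4242 -0.1422; -0.3282 0.8380 0.4358], t=(0.2700, 0.0800, 5.0498)
after S1 (rot_of_se3): [0.3041 -0.3431 0.8887; 0.8943 0.4242 -0.1422; -0.3282 0.8380 0.4358]
after S2 (compose_so3): [-0.1269 0.9829 0.1337; 0.5433 0.1816 -0.8196; -0.8299 -0.0314 -0.5571]
after S3 (compose_so3): [-0.4267 -0.7428 -0.5159; 0.8527 -0.1403 -0.5033; 0.3015 -0.6547 0.6932]

rotation (axis_angle) = ((-0.0841, -0.4544, 0.8868), 2.0229)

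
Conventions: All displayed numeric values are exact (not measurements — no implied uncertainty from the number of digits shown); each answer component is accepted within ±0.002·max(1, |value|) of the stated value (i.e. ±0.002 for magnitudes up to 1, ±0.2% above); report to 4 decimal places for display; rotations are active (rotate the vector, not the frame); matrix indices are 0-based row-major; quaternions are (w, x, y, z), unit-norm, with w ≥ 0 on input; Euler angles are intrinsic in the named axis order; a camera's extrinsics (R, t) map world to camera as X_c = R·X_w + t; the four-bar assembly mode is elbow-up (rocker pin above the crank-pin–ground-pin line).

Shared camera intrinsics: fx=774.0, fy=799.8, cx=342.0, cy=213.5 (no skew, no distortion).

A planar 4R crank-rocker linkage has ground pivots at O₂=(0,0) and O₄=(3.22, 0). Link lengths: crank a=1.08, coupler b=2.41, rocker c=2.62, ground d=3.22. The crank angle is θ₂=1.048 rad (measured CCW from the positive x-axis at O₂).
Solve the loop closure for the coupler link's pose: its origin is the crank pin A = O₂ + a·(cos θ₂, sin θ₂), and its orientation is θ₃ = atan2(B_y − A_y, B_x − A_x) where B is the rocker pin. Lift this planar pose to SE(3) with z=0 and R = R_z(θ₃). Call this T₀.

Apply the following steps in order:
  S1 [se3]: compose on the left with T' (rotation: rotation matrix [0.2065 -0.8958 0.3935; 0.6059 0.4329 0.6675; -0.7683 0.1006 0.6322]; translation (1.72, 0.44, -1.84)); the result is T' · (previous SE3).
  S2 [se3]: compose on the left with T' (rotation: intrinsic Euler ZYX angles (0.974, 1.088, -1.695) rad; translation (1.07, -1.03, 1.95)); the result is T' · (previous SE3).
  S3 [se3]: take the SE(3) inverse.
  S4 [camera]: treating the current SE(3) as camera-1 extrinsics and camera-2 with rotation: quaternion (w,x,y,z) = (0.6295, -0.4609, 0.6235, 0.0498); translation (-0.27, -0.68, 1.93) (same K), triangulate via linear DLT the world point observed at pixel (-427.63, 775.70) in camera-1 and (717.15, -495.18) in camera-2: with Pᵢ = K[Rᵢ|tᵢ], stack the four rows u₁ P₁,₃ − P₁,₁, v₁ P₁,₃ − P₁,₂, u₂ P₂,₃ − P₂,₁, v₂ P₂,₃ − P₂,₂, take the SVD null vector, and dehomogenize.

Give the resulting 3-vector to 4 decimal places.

source (fourbar_fk): coupler pose = R=[0.7664 -0.6424 0.0000; 0.6424 0.7664 0.0000; 0.0000 0.0000 1.0000], t=(0.5392, 0.9357, 0.0000)
after S1 (compose_se3): R=[-0.4172 -0.8192 0.3935; 0.7424 -0.0574 0.6675; -0.5242 0.5706 0.6322], t=(0.9931, 1.1718, -2.1602)
after S2 (compose_se3): R=[0.0631 -0.6948 -0.7165; -0.9963 -0.0024 -0.0854; 0.0576 0.7192 -0.6924], t=(2.7766, -2.5907, 0.6548)
after S3 (invert_se3): R=[0.0631 -0.9963 0.0576; -0.6948 -0.0024 0.7192; -0.7165 -0.0854 -0.6924], t=(-2.7941, 1.4519, 2.2214)
after S4 (triangulate): (0.8220, -1.1973, 0.2784)

result = (0.8220, -1.1973, 0.2784)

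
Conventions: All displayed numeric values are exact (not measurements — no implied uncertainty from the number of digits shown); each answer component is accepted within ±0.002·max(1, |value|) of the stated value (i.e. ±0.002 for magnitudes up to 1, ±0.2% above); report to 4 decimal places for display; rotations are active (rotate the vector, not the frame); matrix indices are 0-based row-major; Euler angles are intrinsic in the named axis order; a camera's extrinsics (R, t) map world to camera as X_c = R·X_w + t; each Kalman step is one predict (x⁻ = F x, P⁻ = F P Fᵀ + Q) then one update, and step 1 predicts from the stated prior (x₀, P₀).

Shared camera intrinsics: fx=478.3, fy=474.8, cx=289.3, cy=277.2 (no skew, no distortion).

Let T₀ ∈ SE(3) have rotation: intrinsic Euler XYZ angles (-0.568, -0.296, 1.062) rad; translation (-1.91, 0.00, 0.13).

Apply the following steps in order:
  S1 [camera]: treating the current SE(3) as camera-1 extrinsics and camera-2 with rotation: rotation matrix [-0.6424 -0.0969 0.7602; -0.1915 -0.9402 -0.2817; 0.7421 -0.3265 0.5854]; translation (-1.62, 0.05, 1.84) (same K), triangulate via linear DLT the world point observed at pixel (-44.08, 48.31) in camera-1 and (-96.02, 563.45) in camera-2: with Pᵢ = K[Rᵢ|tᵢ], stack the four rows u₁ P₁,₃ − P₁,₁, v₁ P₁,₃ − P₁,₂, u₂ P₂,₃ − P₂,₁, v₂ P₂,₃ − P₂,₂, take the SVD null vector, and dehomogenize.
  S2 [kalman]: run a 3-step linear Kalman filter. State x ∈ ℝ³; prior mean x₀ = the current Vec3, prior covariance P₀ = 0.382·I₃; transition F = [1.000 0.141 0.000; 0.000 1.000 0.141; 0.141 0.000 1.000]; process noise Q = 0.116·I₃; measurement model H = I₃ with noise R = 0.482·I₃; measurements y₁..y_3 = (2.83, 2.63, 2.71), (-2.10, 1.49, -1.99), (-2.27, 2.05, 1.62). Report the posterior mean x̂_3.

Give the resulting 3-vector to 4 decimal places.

result = (-0.7217, 1.3490, 0.6113)

after S1 (triangulate): (0.4609, -1.5453, -0.3231)
after S2 (kf_track): (-0.7217, 1.3490, 0.6113)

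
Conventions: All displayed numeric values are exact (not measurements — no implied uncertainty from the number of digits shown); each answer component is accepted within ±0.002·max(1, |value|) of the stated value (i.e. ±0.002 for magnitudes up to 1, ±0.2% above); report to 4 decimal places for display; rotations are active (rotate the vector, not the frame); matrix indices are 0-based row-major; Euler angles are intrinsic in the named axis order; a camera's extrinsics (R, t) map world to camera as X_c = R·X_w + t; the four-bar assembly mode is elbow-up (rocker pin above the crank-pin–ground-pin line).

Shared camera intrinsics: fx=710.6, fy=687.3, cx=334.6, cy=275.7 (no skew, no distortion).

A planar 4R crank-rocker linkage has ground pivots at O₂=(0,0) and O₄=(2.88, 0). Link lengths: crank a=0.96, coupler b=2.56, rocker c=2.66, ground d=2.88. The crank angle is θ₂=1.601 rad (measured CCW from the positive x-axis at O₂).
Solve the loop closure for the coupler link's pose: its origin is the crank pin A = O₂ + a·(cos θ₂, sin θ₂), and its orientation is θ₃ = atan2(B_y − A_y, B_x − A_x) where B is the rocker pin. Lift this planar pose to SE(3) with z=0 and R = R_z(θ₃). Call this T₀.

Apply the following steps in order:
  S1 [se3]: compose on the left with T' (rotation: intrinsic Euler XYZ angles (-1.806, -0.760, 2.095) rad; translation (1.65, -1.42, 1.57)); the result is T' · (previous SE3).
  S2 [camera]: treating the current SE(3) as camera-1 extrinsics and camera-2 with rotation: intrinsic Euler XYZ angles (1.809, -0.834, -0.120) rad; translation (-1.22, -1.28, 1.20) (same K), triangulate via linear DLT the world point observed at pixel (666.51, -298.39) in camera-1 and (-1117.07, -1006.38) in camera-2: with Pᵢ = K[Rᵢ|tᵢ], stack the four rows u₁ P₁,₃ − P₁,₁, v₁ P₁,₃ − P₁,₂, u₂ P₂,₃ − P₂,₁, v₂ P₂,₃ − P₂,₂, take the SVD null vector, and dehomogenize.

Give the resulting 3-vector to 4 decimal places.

result = (-0.0118, -0.3537, 0.4886)

source (fourbar_fk): coupler pose = R=[0.7950 -0.6066 0.0000; 0.6066 0.7950 0.0000; 0.0000 0.0000 1.0000], t=(-0.0290, 0.9596, 0.0000)
after S1 (compose_se3): R=[-0.6691 -0.2788 -0.6889; -0.7080 -0.0426 0.7049; -0.2259 0.9594 -0.1689], t=(1.0584, -1.8490, 2.1925)
after S2 (triangulate): (-0.0118, -0.3537, 0.4886)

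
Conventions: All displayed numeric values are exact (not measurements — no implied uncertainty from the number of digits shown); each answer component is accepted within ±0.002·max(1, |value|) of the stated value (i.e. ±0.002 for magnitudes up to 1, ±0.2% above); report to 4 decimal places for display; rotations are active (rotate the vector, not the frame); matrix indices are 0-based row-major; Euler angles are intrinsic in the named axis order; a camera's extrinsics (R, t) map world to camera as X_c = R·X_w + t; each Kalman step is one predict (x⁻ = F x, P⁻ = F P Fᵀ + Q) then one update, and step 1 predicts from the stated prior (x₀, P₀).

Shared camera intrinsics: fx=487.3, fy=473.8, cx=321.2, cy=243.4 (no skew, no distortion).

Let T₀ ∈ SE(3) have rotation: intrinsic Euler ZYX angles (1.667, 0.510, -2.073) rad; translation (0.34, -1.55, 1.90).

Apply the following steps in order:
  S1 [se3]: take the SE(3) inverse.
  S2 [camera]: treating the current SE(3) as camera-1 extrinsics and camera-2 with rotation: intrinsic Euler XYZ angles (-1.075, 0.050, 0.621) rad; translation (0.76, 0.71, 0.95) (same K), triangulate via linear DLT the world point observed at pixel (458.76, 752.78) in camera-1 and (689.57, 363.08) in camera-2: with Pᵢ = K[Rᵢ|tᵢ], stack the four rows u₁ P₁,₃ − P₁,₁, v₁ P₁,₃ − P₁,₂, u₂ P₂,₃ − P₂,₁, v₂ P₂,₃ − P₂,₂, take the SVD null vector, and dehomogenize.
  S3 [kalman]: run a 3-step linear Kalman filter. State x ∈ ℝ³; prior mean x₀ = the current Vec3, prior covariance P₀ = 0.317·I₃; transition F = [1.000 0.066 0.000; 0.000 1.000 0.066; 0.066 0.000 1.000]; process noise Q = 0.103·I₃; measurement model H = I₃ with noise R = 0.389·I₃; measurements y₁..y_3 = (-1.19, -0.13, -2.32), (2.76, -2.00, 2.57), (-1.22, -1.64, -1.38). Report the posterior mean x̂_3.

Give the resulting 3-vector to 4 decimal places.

after S1 (invert_se3): R=[-0.0838 0.8687 -0.4882; 0.5202 -0.3797 -0.7650; -0.8499 -0.3181 -0.4201], t=(2.3025, 0.6881, 0.5941)
after S2 (triangulate): (0.0960, -1.9235, 0.8283)
after S3 (kf_track): (-0.0975, -1.5219, -0.1638)

result = (-0.0975, -1.5219, -0.1638)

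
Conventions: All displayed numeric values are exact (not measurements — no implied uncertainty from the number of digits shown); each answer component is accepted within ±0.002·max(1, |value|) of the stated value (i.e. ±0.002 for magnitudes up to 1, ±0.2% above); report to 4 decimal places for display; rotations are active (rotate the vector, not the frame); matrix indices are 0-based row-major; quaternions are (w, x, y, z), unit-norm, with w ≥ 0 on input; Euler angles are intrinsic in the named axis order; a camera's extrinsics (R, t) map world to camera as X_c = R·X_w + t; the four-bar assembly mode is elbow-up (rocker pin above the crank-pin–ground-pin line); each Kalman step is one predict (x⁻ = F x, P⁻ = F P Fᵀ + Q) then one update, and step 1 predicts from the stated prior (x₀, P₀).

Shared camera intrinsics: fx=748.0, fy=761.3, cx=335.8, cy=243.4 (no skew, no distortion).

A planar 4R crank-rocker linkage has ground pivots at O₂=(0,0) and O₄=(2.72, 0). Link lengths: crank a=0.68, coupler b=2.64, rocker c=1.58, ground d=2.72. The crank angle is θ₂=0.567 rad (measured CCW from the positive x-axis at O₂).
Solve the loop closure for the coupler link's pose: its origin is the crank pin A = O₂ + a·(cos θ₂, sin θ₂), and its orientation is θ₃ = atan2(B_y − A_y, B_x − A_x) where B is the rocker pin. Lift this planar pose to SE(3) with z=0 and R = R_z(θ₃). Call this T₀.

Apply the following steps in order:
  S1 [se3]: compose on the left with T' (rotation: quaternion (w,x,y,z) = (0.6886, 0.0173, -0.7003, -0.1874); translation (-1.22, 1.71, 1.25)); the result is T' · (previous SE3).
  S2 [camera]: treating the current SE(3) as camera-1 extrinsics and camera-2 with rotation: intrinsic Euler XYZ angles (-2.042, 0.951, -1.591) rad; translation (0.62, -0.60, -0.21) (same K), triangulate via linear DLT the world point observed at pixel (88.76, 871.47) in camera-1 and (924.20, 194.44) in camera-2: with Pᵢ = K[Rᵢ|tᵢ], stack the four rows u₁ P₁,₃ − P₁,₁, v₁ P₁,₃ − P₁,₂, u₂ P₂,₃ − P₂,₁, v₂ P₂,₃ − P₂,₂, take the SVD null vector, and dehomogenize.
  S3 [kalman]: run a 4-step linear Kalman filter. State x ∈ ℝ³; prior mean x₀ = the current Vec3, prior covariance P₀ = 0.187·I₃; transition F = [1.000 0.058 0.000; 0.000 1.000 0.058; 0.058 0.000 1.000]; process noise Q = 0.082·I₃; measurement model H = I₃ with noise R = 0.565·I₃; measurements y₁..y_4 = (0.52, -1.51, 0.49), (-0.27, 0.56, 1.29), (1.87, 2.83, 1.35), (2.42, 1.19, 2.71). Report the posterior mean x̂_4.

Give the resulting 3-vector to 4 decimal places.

source (fourbar_fk): coupler pose = R=[0.8904 -0.4551 0.0000; 0.4551 0.8904 0.0000; 0.0000 0.0000 1.0000], t=(0.5736, 0.3652, 0.0000)
after S1 (compose_se3): R=[0.0610 0.2315 -0.9709; 0.1715 0.9558 0.2386; 0.9833 -0.1811 0.0186], t=(-1.1639, 1.8874, 1.9040)
after S2 (triangulate): (1.8112, 0.7024, 0.2945)
after S3 (kf_track): (1.6906, 1.1905, 1.6164)

result = (1.6906, 1.1905, 1.6164)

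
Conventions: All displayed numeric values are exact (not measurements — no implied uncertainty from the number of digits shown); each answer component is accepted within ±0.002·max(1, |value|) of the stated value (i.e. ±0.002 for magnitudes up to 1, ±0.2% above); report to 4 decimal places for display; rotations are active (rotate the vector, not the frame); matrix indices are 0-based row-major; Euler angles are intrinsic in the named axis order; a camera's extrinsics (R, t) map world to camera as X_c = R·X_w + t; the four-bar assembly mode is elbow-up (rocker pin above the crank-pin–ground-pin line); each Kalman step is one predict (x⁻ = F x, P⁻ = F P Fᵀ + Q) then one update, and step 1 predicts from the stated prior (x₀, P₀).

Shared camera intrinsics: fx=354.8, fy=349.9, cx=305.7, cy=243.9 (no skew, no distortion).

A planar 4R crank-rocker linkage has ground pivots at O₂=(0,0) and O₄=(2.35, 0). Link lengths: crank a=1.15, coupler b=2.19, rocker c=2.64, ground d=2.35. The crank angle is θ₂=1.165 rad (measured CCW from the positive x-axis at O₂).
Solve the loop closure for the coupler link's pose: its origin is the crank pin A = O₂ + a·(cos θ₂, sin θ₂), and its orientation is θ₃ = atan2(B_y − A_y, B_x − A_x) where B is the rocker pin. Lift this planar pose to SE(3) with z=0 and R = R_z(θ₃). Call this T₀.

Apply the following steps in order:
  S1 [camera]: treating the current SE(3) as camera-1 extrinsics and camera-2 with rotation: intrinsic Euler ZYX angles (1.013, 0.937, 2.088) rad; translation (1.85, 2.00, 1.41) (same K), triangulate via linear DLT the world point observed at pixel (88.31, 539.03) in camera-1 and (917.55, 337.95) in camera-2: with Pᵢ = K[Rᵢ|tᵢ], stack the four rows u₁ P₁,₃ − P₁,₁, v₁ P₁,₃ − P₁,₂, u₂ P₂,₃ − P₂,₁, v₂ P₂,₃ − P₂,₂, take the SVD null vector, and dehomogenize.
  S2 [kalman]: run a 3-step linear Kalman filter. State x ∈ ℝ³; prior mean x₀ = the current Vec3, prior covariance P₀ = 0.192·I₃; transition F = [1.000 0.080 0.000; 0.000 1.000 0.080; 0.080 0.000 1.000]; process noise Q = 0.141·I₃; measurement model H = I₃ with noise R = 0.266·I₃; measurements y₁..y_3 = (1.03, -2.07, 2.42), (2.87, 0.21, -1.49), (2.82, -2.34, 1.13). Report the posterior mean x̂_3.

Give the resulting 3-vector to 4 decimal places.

source (fourbar_fk): coupler pose = R=[0.7023 -0.7119 0.0000; 0.7119 0.7023 0.0000; 0.0000 0.0000 1.0000], t=(0.4540, 1.0566, 0.0000)
after S1 (triangulate): (-0.7415, 1.5730, 1.9366)
after S2 (kf_track): (2.1889, -1.1607, 0.7744)

result = (2.1889, -1.1607, 0.7744)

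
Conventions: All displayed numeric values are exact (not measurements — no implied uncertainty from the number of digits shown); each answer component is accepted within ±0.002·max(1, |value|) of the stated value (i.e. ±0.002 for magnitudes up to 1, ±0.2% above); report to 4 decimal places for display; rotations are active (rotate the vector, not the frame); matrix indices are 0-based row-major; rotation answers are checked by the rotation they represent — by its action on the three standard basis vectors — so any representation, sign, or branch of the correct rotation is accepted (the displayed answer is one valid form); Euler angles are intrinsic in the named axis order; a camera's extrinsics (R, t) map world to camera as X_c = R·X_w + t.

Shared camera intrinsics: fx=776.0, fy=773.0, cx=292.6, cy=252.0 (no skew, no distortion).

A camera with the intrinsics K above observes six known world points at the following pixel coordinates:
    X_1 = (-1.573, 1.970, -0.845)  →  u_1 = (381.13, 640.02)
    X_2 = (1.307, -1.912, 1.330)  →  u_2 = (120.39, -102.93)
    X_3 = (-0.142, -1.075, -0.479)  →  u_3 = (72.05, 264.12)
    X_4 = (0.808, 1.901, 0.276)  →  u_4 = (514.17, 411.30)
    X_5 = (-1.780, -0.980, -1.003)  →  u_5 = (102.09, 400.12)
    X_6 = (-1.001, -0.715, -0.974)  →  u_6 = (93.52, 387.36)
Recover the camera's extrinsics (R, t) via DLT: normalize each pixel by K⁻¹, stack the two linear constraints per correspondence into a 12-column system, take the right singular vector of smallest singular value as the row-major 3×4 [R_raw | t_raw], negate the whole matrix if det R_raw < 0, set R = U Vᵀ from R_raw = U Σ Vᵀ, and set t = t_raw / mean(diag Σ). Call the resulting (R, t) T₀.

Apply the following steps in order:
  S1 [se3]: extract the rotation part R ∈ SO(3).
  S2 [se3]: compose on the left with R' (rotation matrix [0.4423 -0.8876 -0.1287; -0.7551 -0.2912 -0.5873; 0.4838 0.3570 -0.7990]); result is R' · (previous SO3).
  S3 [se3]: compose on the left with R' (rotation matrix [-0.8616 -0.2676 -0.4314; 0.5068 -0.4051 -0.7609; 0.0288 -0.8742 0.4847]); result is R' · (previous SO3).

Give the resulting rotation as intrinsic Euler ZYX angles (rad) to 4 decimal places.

rotation (euler_zyx) = (-2.6764, 0.4136, 1.1592)

source (pnp_recover): camera pose = R=[-0.1139 0.7349 0.6686; -0.4772 0.5497 -0.6856; -0.8714 -0.3972 0.2881], t=(-0.4500, 0.2800, 5.0198)
after S1 (rot_of_se3): [-0.1139 0.7349 0.6686; -0.4772 0.5497 -0.6856; -0.8714 -0.3972 0.2881]
after S2 (compose_so3): [0.4853 -0.1117 0.8672; 0.7368 -0.4817 -0.4744; 0.4708 0.8692 -0.1515]
after S3 (compose_so3): [-0.8184 -0.1498 -0.5548; -0.4107 -0.5228 0.7470; -0.4020 0.8392 0.3663]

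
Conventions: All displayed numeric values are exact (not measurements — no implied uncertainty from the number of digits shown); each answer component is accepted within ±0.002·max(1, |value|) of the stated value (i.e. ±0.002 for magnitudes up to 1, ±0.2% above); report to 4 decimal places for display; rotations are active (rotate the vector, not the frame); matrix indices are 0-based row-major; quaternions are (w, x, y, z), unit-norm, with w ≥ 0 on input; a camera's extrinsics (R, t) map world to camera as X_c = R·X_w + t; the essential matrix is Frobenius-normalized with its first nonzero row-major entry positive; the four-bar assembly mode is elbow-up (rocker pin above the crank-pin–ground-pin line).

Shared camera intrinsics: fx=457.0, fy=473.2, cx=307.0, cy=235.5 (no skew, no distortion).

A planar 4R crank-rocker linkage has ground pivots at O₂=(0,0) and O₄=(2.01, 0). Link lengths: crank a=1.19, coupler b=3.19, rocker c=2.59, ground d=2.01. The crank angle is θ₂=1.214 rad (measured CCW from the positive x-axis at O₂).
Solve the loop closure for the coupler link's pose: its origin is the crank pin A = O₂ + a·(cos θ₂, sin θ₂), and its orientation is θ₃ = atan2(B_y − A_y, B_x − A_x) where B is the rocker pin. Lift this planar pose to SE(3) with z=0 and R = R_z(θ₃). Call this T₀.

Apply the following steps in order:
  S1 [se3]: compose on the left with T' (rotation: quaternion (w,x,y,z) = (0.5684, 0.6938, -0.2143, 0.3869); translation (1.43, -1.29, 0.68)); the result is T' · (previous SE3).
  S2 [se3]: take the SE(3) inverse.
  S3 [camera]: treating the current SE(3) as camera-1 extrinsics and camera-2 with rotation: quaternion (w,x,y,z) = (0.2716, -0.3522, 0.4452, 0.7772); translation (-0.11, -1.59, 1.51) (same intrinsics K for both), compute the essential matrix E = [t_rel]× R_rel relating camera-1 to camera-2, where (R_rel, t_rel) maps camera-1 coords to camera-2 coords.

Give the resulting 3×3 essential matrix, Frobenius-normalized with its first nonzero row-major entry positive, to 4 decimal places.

source (fourbar_fk): coupler pose = R=[0.9439 -0.3301 0.0000; 0.3301 0.9439 0.0000; 0.0000 0.0000 1.0000], t=(0.4156, 1.1151, 0.0000)
after S1 (compose_se3): R=[0.3313 -0.8968 0.2932; 0.0480 -0.2944 -0.9545; 0.9423 0.3303 -0.0545], t=(0.8611, -1.5230, 1.6989)
after S2 (invert_se3): R=[0.3313 0.0480 0.9423; -0.8968 -0.2944 0.3303; 0.2932 -0.9545 -0.0545], t=(-1.8131, -0.2373, -1.6135)
after S3 (essential): [0.3650 -0.1843 0.5765; 0.2544 -0.3366 -0.2499; -0.2487 0.3420 0.2849]

matrix = [0.3650 -0.1843 0.5765; 0.2544 -0.3366 -0.2499; -0.2487 0.3420 0.2849]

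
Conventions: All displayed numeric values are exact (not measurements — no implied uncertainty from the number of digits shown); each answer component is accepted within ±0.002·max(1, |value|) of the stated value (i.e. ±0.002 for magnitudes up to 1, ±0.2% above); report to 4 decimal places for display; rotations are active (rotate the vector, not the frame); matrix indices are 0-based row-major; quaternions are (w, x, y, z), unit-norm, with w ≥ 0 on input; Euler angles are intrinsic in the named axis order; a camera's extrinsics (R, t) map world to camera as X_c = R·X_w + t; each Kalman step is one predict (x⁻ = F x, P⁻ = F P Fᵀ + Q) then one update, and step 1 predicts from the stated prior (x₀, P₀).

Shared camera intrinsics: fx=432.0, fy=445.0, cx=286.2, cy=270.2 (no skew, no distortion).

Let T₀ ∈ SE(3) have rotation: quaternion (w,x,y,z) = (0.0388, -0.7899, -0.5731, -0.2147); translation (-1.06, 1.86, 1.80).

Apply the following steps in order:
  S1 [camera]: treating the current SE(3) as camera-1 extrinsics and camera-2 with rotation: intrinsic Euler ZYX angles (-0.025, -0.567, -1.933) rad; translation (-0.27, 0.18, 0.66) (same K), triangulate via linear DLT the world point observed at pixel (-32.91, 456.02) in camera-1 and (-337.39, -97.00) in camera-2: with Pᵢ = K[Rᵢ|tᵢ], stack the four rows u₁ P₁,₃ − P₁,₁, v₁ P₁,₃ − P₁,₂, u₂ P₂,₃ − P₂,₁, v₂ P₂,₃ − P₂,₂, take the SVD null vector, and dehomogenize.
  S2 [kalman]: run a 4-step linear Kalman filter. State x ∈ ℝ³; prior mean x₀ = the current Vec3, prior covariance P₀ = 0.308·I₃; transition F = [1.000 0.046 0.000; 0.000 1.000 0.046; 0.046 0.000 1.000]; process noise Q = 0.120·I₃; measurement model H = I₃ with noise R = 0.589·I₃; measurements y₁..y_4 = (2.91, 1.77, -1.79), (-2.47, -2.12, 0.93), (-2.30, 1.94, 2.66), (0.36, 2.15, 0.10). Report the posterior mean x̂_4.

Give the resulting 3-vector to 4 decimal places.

after S1 (triangulate): (-0.6808, -0.2886, -1.0695)
after S2 (kf_track): (-0.5239, 1.0666, 0.4606)

result = (-0.5239, 1.0666, 0.4606)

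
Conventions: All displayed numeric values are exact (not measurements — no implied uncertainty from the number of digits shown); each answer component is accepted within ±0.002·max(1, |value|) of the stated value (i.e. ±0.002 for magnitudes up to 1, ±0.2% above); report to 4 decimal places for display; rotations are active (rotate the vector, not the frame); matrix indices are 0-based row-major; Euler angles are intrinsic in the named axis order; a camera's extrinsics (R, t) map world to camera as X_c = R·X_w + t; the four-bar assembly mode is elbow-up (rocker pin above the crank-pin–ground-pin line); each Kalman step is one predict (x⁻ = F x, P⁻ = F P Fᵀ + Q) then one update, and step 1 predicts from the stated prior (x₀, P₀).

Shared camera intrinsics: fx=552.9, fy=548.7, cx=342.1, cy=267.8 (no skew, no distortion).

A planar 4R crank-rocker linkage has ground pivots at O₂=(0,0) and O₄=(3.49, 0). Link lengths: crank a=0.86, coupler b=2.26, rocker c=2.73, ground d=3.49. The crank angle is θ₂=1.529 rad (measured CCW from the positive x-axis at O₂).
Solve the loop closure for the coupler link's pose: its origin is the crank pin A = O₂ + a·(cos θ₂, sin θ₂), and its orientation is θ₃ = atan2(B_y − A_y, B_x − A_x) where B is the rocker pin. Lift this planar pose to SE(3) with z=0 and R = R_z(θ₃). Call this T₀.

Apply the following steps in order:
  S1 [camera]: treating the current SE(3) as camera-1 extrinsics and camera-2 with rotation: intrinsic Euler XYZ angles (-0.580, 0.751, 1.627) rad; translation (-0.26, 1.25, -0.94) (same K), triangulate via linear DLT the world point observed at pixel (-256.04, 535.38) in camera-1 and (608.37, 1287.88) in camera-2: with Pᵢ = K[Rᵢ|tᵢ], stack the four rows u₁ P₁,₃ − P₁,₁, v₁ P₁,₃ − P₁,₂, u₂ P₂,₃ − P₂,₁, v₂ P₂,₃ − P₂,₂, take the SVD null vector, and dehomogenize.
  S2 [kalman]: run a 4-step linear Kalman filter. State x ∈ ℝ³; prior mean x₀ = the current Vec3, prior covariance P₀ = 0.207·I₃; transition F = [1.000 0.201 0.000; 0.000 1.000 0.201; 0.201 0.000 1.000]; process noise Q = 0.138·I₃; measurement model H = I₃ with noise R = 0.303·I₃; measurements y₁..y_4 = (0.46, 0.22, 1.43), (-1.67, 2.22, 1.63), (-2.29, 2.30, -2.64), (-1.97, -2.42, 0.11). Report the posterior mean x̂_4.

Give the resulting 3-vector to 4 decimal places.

result = (-1.6550, -0.3340, -0.6384)

source (fourbar_fk): coupler pose = R=[0.8079 -0.5894 0.0000; 0.5894 0.8079 0.0000; 0.0000 0.0000 1.0000], t=(0.0359, 0.8592, 0.0000)
after S1 (triangulate): (-1.1092, 0.3361, 0.9782)
after S2 (kf_track): (-1.6550, -0.3340, -0.6384)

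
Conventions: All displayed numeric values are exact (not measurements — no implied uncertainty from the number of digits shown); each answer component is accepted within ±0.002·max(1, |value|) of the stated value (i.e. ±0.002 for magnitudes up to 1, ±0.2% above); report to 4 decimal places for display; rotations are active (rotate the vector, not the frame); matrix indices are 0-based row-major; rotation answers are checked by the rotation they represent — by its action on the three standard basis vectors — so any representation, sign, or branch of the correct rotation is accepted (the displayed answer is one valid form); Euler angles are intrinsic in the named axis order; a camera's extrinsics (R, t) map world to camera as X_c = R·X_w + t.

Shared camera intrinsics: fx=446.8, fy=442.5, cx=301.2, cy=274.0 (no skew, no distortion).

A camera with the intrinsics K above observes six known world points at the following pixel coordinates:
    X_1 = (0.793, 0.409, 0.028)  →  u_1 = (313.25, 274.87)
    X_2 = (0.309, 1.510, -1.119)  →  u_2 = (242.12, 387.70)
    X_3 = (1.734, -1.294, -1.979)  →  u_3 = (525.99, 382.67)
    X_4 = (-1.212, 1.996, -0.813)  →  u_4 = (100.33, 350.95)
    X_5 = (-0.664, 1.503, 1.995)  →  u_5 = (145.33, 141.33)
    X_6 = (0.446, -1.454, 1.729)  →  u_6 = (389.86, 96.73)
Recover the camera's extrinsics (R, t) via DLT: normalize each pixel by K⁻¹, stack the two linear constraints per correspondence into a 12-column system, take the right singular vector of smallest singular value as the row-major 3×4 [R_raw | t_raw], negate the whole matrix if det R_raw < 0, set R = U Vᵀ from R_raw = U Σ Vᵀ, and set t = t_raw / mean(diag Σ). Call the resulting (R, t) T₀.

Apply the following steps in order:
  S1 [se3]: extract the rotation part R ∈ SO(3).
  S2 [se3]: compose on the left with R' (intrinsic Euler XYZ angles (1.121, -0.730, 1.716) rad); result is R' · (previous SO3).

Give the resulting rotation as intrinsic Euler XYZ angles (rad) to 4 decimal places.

rotation (euler_xyz) = (1.3111, 0.3286, 2.7584)

source (pnp_recover): camera pose = R=[0.3668 -0.8801 -0.3014; 0.3618 0.4334 -0.8254; 0.8571 0.1937 0.4774], t=(0.2300, -0.4300, 4.8794)
after S1 (rot_of_se3): [0.3668 -0.8801 -0.3014; 0.3618 0.4334 -0.8254; 0.8571 0.1937 0.4774]
after S2 (compose_so3): [-0.8778 -0.3539 0.3227; -0.1933 -0.3548 -0.9147; 0.4382 -0.8654 0.2431]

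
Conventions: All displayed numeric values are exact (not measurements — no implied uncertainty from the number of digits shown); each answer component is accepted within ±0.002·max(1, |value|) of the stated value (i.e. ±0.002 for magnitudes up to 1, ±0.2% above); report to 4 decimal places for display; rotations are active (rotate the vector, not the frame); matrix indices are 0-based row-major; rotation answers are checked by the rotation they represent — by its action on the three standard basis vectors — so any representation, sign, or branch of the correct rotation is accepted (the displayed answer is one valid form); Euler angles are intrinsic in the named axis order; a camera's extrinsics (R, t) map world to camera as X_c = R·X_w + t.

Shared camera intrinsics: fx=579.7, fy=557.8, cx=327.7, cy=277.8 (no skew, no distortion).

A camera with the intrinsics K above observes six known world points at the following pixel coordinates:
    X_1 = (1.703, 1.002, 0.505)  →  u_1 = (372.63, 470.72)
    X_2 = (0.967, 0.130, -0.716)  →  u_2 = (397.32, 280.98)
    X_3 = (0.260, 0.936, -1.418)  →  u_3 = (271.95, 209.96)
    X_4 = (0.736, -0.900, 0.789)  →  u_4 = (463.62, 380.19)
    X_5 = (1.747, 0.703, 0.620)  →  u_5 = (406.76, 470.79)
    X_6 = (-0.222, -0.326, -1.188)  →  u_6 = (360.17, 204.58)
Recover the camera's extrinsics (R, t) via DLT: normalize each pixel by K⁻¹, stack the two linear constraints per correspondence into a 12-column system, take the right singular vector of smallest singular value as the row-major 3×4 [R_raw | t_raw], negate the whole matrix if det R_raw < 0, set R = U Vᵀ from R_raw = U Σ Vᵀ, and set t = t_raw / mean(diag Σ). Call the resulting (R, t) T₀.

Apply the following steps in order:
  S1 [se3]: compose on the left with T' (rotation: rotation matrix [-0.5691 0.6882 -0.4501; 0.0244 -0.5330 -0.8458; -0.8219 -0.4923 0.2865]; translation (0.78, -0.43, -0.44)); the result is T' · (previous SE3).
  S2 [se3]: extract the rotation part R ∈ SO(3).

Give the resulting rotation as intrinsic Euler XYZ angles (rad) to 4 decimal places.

rotation (euler_xyz) = (2.0762, 0.4792, -1.3019)

source (pnp_recover): camera pose = R=[0.5244 -0.8484 0.0718; 0.2424 0.2296 0.9426; -0.8162 -0.4769 0.3261], t=(0.2701, 0.4401, 6.2099)
after S1 (compose_se3): R=[0.2358 0.8555 0.4611; 0.5739 0.2603 -0.7764; -0.7842 0.4477 -0.4296], t=(-1.8658, -5.9101, 0.9006)
after S2 (rot_of_se3): [0.2358 0.8555 0.4611; 0.5739 0.2603 -0.7764; -0.7842 0.4477 -0.4296]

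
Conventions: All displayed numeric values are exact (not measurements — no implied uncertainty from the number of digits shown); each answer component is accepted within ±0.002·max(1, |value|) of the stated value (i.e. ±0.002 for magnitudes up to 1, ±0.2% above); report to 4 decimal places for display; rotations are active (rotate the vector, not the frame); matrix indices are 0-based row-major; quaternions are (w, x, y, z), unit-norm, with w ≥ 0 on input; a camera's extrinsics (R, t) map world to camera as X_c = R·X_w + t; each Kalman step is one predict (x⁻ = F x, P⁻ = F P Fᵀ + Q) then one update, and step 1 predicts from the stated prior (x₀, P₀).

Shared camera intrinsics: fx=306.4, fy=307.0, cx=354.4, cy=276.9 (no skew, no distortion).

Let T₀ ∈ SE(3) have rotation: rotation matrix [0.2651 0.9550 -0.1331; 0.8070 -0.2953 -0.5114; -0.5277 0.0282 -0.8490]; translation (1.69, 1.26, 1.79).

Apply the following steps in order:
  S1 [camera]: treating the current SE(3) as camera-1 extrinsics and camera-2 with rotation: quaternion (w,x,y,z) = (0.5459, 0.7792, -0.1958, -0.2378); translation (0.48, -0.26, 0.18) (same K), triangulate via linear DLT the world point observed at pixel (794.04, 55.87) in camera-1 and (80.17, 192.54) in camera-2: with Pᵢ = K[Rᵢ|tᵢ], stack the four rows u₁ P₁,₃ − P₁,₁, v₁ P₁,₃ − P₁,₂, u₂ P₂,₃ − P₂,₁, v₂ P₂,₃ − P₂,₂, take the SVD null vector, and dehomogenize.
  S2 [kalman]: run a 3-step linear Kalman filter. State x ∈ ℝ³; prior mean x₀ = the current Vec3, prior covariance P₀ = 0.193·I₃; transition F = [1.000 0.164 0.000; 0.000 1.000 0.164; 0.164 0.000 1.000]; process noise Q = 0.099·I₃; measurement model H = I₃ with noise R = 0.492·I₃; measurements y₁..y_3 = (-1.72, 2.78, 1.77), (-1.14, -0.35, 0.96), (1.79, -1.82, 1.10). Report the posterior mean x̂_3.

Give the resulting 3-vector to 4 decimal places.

after S1 (triangulate): (-1.9897, 1.9581, 1.0337)
after S2 (kf_track): (-0.1256, 0.4968, 0.7484)

result = (-0.1256, 0.4968, 0.7484)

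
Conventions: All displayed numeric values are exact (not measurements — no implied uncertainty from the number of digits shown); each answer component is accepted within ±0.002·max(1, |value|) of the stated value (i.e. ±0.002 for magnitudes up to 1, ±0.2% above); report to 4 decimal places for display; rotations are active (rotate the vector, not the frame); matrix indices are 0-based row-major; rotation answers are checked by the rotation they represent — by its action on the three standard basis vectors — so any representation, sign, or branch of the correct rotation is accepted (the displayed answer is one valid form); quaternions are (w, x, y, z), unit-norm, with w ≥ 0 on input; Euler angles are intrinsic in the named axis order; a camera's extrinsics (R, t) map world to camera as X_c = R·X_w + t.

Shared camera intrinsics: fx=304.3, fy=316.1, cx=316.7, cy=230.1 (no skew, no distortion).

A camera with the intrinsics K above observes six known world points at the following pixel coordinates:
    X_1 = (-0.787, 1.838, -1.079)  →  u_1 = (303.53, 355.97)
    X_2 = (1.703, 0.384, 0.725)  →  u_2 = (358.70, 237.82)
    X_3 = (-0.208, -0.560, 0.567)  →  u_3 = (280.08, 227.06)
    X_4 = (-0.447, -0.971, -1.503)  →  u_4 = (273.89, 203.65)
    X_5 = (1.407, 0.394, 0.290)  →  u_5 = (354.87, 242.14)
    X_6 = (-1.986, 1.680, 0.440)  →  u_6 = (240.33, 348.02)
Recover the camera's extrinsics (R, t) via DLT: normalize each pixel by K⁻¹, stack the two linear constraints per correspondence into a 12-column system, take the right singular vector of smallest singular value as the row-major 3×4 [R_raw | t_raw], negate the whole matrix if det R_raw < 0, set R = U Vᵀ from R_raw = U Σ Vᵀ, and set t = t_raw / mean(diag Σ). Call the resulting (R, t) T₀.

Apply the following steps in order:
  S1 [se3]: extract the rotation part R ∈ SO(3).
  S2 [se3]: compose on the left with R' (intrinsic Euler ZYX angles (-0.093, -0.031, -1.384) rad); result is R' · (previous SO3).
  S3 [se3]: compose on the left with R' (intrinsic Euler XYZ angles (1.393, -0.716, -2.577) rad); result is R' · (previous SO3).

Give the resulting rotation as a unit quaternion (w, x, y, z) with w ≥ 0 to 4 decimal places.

source (pnp_recover): camera pose = R=[0.9147 0.3261 -0.2387; -0.3279 0.9441 0.0333; 0.2362 0.0478 0.9705], t=(-0.3901, 0.3700, 6.9909)
after S1 (rot_of_se3): [0.9147 0.3261 -0.2387; -0.3279 0.9441 0.0333; 0.2362 0.0478 0.9705]
after S2 (compose_so3): [0.9149 0.3735 -0.1530; 0.0867 0.1885 0.9783; 0.3942 -0.9083 0.1401]
after S3 (compose_so3): [-0.8069 0.4342 0.4005; 0.0771 0.7496 -0.6573; -0.5856 -0.4995 -0.6384]

rotation (quat) = (0.2758, 0.1430, 0.8937, -0.3236)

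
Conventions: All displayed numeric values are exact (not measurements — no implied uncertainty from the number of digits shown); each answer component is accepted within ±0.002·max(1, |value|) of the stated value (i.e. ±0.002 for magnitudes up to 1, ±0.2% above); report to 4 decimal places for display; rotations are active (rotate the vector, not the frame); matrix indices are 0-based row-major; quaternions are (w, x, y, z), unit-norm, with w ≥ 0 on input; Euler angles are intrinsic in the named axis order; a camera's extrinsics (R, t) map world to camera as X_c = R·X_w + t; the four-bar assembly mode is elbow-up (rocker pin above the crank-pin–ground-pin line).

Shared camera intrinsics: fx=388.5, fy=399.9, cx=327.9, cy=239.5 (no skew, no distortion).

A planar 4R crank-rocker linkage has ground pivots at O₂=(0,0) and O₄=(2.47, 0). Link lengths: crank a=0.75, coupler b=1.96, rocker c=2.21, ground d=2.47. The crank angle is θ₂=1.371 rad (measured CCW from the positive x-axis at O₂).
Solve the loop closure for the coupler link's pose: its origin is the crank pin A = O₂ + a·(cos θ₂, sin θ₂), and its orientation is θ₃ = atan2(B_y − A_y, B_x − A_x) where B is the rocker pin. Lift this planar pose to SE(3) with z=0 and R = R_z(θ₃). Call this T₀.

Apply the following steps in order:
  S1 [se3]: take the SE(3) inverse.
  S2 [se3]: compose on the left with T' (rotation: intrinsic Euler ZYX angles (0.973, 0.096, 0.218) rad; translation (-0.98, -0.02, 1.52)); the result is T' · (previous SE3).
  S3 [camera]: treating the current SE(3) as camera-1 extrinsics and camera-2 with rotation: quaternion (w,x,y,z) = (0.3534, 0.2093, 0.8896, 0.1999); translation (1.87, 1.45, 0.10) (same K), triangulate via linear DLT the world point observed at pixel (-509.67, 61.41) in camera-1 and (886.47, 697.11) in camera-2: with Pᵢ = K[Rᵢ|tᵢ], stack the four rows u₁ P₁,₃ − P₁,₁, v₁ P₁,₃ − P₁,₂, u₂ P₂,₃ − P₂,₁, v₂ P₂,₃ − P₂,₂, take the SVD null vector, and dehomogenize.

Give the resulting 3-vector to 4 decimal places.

source (fourbar_fk): coupler pose = R=[0.7474 -0.6644 0.0000; 0.6644 0.7474 0.0000; 0.0000 0.0000 1.0000], t=(0.1489, 0.7351, 0.0000)
after S1 (invert_se3): R=[0.7474 0.6644 0.0000; -0.6644 0.7474 0.0000; 0.0000 0.0000 1.0000], t=(-0.5997, -0.4505, 0.0000)
after S2 (compose_se3): R=[0.9471 -0.2222 0.2314; 0.2384 0.9701 -0.0444; -0.2147 0.0972 0.9718], t=(-0.9577, -0.7686, 1.4805)
after S3 (triangulate): (-0.5702, 0.5097, -0.8388)

result = (-0.5702, 0.5097, -0.8388)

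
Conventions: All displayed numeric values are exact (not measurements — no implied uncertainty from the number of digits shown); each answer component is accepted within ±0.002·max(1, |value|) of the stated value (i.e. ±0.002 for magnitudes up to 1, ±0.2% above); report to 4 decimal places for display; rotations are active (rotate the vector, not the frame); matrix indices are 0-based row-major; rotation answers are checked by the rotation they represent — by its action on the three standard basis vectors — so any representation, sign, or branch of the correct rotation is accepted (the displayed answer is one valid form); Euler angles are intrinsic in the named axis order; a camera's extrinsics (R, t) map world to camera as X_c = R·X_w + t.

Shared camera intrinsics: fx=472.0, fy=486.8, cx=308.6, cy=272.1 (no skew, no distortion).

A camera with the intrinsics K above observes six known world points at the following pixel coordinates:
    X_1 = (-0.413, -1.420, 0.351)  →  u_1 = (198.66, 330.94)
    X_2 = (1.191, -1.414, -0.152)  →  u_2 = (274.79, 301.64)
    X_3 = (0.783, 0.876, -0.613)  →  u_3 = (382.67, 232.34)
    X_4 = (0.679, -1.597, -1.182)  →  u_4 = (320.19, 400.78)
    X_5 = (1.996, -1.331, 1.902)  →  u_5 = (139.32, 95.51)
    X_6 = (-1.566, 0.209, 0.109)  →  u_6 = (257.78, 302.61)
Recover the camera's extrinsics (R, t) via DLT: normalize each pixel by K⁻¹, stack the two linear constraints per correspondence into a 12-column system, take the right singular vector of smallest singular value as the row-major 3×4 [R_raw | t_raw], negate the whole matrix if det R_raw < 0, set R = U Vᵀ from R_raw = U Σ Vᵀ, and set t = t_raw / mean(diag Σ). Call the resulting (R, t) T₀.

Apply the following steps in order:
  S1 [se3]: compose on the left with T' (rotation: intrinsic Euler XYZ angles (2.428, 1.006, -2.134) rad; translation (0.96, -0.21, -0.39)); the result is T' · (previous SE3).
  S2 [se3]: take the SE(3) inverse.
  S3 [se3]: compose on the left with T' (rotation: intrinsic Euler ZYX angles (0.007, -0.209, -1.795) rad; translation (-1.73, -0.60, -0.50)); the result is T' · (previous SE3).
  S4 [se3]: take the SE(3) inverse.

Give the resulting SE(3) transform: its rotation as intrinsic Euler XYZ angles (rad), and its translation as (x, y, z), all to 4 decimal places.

source (pnp_recover): camera pose = R=[0.4185 0.5163 -0.7472; -0.4767 -0.5753 -0.6646; -0.7730 0.6344 0.0054], t=(-0.2201, -0.0601, 6.5413)
after S1 (compose_se3): R=[-0.9883 0.1279 -0.0827; -0.0005 -0.5458 -0.8379; -0.1523 -0.8281 0.5395], t=(6.5211, -2.6298, -2.8516)
after S2 (invert_se3): R=[-0.9883 -0.0005 -0.1523; 0.1279 -0.5458 -0.8281; -0.0827 -0.8379 0.5395], t=(6.0093, -4.6309, -0.1256)
after S3 (compose_se3): R=[-0.9440 -0.1447 -0.2966; -0.1157 -0.6966 0.7080; -0.3091 0.7027 0.6409], t=(3.1995, 0.3416, 5.1909)
after S4 (invert_se3): R=[-0.9440 -0.1157 -0.3091; -0.1447 -0.6966 0.7027; -0.2966 0.7080 0.6409], t=(4.6641, -2.9467, -2.6195)

rotation (euler_xyz) = (-0.8314, -0.3142, 3.0196), translation = (4.6641, -2.9467, -2.6195)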